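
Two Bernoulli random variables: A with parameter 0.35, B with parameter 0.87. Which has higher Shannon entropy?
A

For binary distributions, entropy is maximized at p=0.5 and decreases as p moves toward 0 or 1.

H(A) = H(0.35) = 0.9341 bits
H(B) = H(0.87) = 0.5574 bits

Distribution A (p=0.35) is closer to uniform (p=0.5), so it has higher entropy.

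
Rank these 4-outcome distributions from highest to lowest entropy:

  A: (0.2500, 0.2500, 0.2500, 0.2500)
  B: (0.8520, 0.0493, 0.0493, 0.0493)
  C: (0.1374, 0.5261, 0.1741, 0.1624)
A > C > B

Key insight: Entropy is maximized by uniform distributions and minimized by concentrated distributions.

- Uniform distributions have maximum entropy log₂(4) = 2.0000 bits
- The more "peaked" or concentrated a distribution, the lower its entropy

Entropies:
  H(A) = 2.0000 bits
  H(B) = 0.8394 bits
  H(C) = 1.7460 bits

Ranking: A > C > B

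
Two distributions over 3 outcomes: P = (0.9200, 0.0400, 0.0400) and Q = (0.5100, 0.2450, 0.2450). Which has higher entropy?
Q

P is highly concentrated on one outcome (92%), making it nearly deterministic. Q spreads its mass more evenly (max 51%). The more spread-out distribution has higher entropy: H(P) ≈ 0.482 bits, H(Q) ≈ 1.490 bits.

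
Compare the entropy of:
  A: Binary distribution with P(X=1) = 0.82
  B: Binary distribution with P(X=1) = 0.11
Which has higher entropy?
A

For binary distributions, entropy is maximized at p=0.5 and decreases as p moves toward 0 or 1.

H(A) = H(0.82) = 0.6801 bits
H(B) = H(0.11) = 0.4999 bits

Distribution A (p=0.82) is closer to uniform (p=0.5), so it has higher entropy.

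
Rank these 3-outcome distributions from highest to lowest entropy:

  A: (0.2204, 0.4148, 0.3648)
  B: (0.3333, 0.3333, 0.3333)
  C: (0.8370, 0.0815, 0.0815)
B > A > C

Key insight: Entropy is maximized by uniform distributions and minimized by concentrated distributions.

- Uniform distributions have maximum entropy log₂(3) = 1.5850 bits
- The more "peaked" or concentrated a distribution, the lower its entropy

Entropies:
  H(A) = 1.5382 bits
  H(B) = 1.5850 bits
  H(C) = 0.8044 bits

Ranking: B > A > C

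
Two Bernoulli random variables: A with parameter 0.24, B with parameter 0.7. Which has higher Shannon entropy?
B

For binary distributions, entropy is maximized at p=0.5 and decreases as p moves toward 0 or 1.

H(A) = H(0.24) = 0.7950 bits
H(B) = H(0.7) = 0.8813 bits

Distribution B (p=0.7) is closer to uniform (p=0.5), so it has higher entropy.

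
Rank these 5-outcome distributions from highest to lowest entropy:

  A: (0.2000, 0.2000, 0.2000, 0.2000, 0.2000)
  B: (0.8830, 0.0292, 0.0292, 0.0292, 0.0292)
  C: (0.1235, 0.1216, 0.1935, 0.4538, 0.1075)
A > C > B

Key insight: Entropy is maximized by uniform distributions and minimized by concentrated distributions.

- Uniform distributions have maximum entropy log₂(5) = 2.3219 bits
- The more "peaked" or concentrated a distribution, the lower its entropy

Entropies:
  H(A) = 2.3219 bits
  H(B) = 0.7547 bits
  H(C) = 2.0640 bits

Ranking: A > C > B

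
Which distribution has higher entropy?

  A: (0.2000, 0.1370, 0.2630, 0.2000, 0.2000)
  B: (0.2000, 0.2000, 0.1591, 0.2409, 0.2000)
B

Both distributions are close to uniform, making this a harder comparison.

H(A) = 2.2928 bits
H(B) = 2.3098 bits

The distribution closer to uniform has higher entropy.
Answer: B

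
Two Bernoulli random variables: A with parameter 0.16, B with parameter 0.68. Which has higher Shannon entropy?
B

For binary distributions, entropy is maximized at p=0.5 and decreases as p moves toward 0 or 1.

H(A) = H(0.16) = 0.6343 bits
H(B) = H(0.68) = 0.9044 bits

Distribution B (p=0.68) is closer to uniform (p=0.5), so it has higher entropy.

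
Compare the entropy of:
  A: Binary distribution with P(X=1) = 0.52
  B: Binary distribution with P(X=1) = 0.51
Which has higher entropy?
B

For binary distributions, entropy is maximized at p=0.5 and decreases as p moves toward 0 or 1.

H(A) = H(0.52) = 0.9988 bits
H(B) = H(0.51) = 0.9997 bits

Distribution B (p=0.51) is closer to uniform (p=0.5), so it has higher entropy.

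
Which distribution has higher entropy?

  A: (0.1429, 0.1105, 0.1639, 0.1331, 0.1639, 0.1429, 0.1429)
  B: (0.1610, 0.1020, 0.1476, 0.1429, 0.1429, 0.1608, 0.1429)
A

Both distributions are close to uniform, making this a harder comparison.

H(A) = 2.7968 bits
H(B) = 2.7947 bits

The distribution closer to uniform has higher entropy.
Answer: A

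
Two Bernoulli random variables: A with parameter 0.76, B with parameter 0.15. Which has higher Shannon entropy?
A

For binary distributions, entropy is maximized at p=0.5 and decreases as p moves toward 0 or 1.

H(A) = H(0.76) = 0.7950 bits
H(B) = H(0.15) = 0.6098 bits

Distribution A (p=0.76) is closer to uniform (p=0.5), so it has higher entropy.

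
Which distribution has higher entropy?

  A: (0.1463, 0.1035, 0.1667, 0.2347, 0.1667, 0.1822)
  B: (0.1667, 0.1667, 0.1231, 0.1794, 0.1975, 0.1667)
B

Both distributions are close to uniform, making this a harder comparison.

H(A) = 2.5443 bits
H(B) = 2.5714 bits

The distribution closer to uniform has higher entropy.
Answer: B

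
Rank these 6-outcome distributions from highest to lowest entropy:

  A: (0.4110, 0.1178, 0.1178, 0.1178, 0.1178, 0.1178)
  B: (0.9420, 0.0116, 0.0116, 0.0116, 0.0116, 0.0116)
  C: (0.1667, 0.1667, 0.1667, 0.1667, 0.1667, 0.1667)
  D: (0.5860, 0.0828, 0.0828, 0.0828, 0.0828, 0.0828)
C > A > D > B

Key insight: Entropy is maximized by uniform distributions and minimized by concentrated distributions.

Entropies:
  H(A) = 2.3446 bits
  H(B) = 0.4541 bits
  H(C) = 2.5850 bits
  H(D) = 1.9398 bits

Ranking: C > A > D > B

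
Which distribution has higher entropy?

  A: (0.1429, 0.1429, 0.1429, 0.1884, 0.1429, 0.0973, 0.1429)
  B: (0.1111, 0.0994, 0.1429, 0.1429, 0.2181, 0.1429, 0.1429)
A

Both distributions are close to uniform, making this a harder comparison.

H(A) = 2.7860 bits
H(B) = 2.7666 bits

The distribution closer to uniform has higher entropy.
Answer: A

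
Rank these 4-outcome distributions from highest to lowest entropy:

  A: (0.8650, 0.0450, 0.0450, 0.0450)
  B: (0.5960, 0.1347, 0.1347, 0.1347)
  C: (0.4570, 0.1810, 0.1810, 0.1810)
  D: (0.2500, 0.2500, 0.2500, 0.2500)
D > C > B > A

Key insight: Entropy is maximized by uniform distributions and minimized by concentrated distributions.

Entropies:
  H(A) = 0.7850 bits
  H(B) = 1.6136 bits
  H(C) = 1.8553 bits
  H(D) = 2.0000 bits

Ranking: D > C > B > A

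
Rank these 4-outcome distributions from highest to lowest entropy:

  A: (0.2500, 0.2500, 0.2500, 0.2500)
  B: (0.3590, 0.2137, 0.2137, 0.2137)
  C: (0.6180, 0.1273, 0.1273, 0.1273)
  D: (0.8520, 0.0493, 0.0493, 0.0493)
A > B > C > D

Key insight: Entropy is maximized by uniform distributions and minimized by concentrated distributions.

Entropies:
  H(A) = 2.0000 bits
  H(B) = 1.9578 bits
  H(C) = 1.5649 bits
  H(D) = 0.8394 bits

Ranking: A > B > C > D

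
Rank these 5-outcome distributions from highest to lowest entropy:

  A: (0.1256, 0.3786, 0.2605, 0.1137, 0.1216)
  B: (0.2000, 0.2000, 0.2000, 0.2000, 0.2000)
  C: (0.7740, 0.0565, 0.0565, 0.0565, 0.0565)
B > A > C

Key insight: Entropy is maximized by uniform distributions and minimized by concentrated distributions.

- Uniform distributions have maximum entropy log₂(5) = 2.3219 bits
- The more "peaked" or concentrated a distribution, the lower its entropy

Entropies:
  H(A) = 2.1383 bits
  H(B) = 2.3219 bits
  H(C) = 1.2230 bits

Ranking: B > A > C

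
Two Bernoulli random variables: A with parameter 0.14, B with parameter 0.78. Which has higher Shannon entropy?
B

For binary distributions, entropy is maximized at p=0.5 and decreases as p moves toward 0 or 1.

H(A) = H(0.14) = 0.5842 bits
H(B) = H(0.78) = 0.7602 bits

Distribution B (p=0.78) is closer to uniform (p=0.5), so it has higher entropy.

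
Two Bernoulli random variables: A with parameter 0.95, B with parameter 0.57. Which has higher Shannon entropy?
B

For binary distributions, entropy is maximized at p=0.5 and decreases as p moves toward 0 or 1.

H(A) = H(0.95) = 0.2864 bits
H(B) = H(0.57) = 0.9858 bits

Distribution B (p=0.57) is closer to uniform (p=0.5), so it has higher entropy.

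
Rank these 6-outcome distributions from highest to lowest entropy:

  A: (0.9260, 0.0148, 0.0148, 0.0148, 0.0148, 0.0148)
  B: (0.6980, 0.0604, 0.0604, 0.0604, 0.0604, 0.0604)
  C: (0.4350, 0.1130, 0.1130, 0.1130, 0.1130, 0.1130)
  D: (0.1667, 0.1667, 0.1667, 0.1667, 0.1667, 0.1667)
D > C > B > A

Key insight: Entropy is maximized by uniform distributions and minimized by concentrated distributions.

Entropies:
  H(A) = 0.5525 bits
  H(B) = 1.5849 bits
  H(C) = 2.2997 bits
  H(D) = 2.5850 bits

Ranking: D > C > B > A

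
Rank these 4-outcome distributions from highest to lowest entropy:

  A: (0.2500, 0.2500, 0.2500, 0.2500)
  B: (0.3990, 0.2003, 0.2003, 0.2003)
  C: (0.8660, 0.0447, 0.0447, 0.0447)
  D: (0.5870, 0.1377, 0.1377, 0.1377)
A > B > D > C

Key insight: Entropy is maximized by uniform distributions and minimized by concentrated distributions.

Entropies:
  H(A) = 2.0000 bits
  H(B) = 1.9229 bits
  H(C) = 0.7807 bits
  H(D) = 1.6326 bits

Ranking: A > B > D > C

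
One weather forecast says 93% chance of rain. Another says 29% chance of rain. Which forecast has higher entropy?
29% forecast

Treat each forecast as a Bernoulli distribution. Binary entropy is maximized at p=0.5 and falls off symmetrically toward 0 or 1. The 29% forecast is closer to 50%, so it is more uncertain. H(93%) ≈ 0.366 bits, H(29%) ≈ 0.869 bits.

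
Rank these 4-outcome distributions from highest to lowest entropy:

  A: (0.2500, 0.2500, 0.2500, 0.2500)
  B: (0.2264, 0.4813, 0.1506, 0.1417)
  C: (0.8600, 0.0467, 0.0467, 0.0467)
A > B > C

Key insight: Entropy is maximized by uniform distributions and minimized by concentrated distributions.

- Uniform distributions have maximum entropy log₂(4) = 2.0000 bits
- The more "peaked" or concentrated a distribution, the lower its entropy

Entropies:
  H(A) = 2.0000 bits
  H(B) = 1.8038 bits
  H(C) = 0.8061 bits

Ranking: A > B > C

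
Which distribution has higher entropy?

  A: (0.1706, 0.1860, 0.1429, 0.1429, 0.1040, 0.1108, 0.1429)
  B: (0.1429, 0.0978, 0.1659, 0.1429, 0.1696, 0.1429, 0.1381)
B

Both distributions are close to uniform, making this a harder comparison.

H(A) = 2.7811 bits
H(B) = 2.7897 bits

The distribution closer to uniform has higher entropy.
Answer: B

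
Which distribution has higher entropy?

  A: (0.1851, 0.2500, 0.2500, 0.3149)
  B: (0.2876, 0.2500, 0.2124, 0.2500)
B

Both distributions are close to uniform, making this a harder comparison.

H(A) = 1.9754 bits
H(B) = 1.9918 bits

The distribution closer to uniform has higher entropy.
Answer: B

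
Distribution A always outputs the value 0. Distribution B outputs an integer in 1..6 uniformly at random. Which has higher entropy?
B

A is deterministic, so H(A) = 0. B is uniform over 6 outcomes, so H(B) = log₂(6) = 2.585 bits. Any distribution with genuine randomness has higher entropy than a deterministic one.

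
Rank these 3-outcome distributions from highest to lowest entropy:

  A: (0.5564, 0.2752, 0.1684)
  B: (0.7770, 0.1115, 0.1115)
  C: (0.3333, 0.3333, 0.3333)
C > A > B

Key insight: Entropy is maximized by uniform distributions and minimized by concentrated distributions.

- Uniform distributions have maximum entropy log₂(3) = 1.5850 bits
- The more "peaked" or concentrated a distribution, the lower its entropy

Entropies:
  H(A) = 1.4157 bits
  H(B) = 0.9886 bits
  H(C) = 1.5850 bits

Ranking: C > A > B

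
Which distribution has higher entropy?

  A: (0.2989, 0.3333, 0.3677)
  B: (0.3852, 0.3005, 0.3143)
A

Both distributions are close to uniform, making this a harder comparison.

H(A) = 1.5798 bits
H(B) = 1.5762 bits

The distribution closer to uniform has higher entropy.
Answer: A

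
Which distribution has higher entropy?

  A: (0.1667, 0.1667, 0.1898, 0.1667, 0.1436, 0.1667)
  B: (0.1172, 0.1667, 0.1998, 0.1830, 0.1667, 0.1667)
A

Both distributions are close to uniform, making this a harder comparison.

H(A) = 2.5803 bits
H(B) = 2.5676 bits

The distribution closer to uniform has higher entropy.
Answer: A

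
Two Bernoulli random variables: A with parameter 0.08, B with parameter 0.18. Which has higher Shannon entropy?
B

For binary distributions, entropy is maximized at p=0.5 and decreases as p moves toward 0 or 1.

H(A) = H(0.08) = 0.4022 bits
H(B) = H(0.18) = 0.6801 bits

Distribution B (p=0.18) is closer to uniform (p=0.5), so it has higher entropy.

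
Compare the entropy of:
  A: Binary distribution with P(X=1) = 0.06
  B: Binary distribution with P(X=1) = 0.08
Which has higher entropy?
B

For binary distributions, entropy is maximized at p=0.5 and decreases as p moves toward 0 or 1.

H(A) = H(0.06) = 0.3274 bits
H(B) = H(0.08) = 0.4022 bits

Distribution B (p=0.08) is closer to uniform (p=0.5), so it has higher entropy.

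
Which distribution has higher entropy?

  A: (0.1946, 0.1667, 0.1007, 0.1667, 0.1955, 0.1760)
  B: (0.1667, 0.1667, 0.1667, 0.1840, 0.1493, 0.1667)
B

Both distributions are close to uniform, making this a harder comparison.

H(A) = 2.5560 bits
H(B) = 2.5824 bits

The distribution closer to uniform has higher entropy.
Answer: B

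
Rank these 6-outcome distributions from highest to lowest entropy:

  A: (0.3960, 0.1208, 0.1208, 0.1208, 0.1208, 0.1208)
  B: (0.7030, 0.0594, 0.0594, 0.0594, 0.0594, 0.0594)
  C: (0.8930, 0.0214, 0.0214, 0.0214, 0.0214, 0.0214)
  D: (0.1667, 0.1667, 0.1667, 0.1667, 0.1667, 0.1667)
D > A > B > C

Key insight: Entropy is maximized by uniform distributions and minimized by concentrated distributions.

Entropies:
  H(A) = 2.3710 bits
  H(B) = 1.5672 bits
  H(C) = 0.7392 bits
  H(D) = 2.5850 bits

Ranking: D > A > B > C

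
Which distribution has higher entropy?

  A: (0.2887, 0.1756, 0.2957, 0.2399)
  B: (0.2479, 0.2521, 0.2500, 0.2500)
B

Both distributions are close to uniform, making this a harder comparison.

H(A) = 1.9721 bits
H(B) = 2.0000 bits

The distribution closer to uniform has higher entropy.
Answer: B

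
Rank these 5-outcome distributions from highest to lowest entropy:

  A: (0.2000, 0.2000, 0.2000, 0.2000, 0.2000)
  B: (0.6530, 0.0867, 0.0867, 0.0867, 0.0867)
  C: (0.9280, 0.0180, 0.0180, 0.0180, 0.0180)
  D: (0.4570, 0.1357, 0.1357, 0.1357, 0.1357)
A > D > B > C

Key insight: Entropy is maximized by uniform distributions and minimized by concentrated distributions.

Entropies:
  H(A) = 2.3219 bits
  H(B) = 1.6254 bits
  H(C) = 0.5173 bits
  H(D) = 2.0807 bits

Ranking: A > D > B > C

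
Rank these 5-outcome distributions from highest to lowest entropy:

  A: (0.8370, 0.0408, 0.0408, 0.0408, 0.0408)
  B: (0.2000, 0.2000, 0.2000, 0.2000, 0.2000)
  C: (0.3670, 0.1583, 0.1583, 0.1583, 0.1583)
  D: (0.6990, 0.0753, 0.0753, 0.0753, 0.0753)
B > C > D > A

Key insight: Entropy is maximized by uniform distributions and minimized by concentrated distributions.

Entropies:
  H(A) = 0.9674 bits
  H(B) = 2.3219 bits
  H(C) = 2.2143 bits
  H(D) = 1.4845 bits

Ranking: B > C > D > A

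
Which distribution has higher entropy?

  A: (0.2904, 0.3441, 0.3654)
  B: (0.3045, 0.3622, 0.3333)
B

Both distributions are close to uniform, making this a harder comparison.

H(A) = 1.5784 bits
H(B) = 1.5814 bits

The distribution closer to uniform has higher entropy.
Answer: B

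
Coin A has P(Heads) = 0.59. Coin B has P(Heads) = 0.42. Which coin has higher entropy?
B

For binary distributions, entropy is maximized at p=0.5 and decreases as p moves toward 0 or 1.

H(A) = H(0.59) = 0.9765 bits
H(B) = H(0.42) = 0.9815 bits

Distribution B (p=0.42) is closer to uniform (p=0.5), so it has higher entropy.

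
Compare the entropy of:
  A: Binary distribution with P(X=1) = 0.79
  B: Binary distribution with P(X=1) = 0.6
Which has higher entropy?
B

For binary distributions, entropy is maximized at p=0.5 and decreases as p moves toward 0 or 1.

H(A) = H(0.79) = 0.7415 bits
H(B) = H(0.6) = 0.9710 bits

Distribution B (p=0.6) is closer to uniform (p=0.5), so it has higher entropy.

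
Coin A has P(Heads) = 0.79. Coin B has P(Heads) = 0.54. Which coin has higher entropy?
B

For binary distributions, entropy is maximized at p=0.5 and decreases as p moves toward 0 or 1.

H(A) = H(0.79) = 0.7415 bits
H(B) = H(0.54) = 0.9954 bits

Distribution B (p=0.54) is closer to uniform (p=0.5), so it has higher entropy.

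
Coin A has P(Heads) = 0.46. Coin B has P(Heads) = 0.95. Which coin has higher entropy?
A

For binary distributions, entropy is maximized at p=0.5 and decreases as p moves toward 0 or 1.

H(A) = H(0.46) = 0.9954 bits
H(B) = H(0.95) = 0.2864 bits

Distribution A (p=0.46) is closer to uniform (p=0.5), so it has higher entropy.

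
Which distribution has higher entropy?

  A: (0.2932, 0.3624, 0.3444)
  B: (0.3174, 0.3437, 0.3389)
B

Both distributions are close to uniform, making this a harder comparison.

H(A) = 1.5793 bits
H(B) = 1.5841 bits

The distribution closer to uniform has higher entropy.
Answer: B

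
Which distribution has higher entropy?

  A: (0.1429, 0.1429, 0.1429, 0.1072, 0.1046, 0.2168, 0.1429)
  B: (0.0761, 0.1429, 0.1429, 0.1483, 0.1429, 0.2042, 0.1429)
A

Both distributions are close to uniform, making this a harder comparison.

H(A) = 2.7684 bits
H(B) = 2.7633 bits

The distribution closer to uniform has higher entropy.
Answer: A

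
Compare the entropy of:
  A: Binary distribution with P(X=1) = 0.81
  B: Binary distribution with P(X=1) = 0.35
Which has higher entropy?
B

For binary distributions, entropy is maximized at p=0.5 and decreases as p moves toward 0 or 1.

H(A) = H(0.81) = 0.7015 bits
H(B) = H(0.35) = 0.9341 bits

Distribution B (p=0.35) is closer to uniform (p=0.5), so it has higher entropy.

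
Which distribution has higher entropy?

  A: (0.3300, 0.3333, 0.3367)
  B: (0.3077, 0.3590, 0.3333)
A

Both distributions are close to uniform, making this a harder comparison.

H(A) = 1.5849 bits
H(B) = 1.5821 bits

The distribution closer to uniform has higher entropy.
Answer: A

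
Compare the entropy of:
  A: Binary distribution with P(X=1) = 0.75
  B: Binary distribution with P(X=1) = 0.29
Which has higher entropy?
B

For binary distributions, entropy is maximized at p=0.5 and decreases as p moves toward 0 or 1.

H(A) = H(0.75) = 0.8113 bits
H(B) = H(0.29) = 0.8687 bits

Distribution B (p=0.29) is closer to uniform (p=0.5), so it has higher entropy.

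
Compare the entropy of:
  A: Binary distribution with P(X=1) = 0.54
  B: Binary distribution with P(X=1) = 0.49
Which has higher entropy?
B

For binary distributions, entropy is maximized at p=0.5 and decreases as p moves toward 0 or 1.

H(A) = H(0.54) = 0.9954 bits
H(B) = H(0.49) = 0.9997 bits

Distribution B (p=0.49) is closer to uniform (p=0.5), so it has higher entropy.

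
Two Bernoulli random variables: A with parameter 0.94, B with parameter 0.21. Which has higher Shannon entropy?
B

For binary distributions, entropy is maximized at p=0.5 and decreases as p moves toward 0 or 1.

H(A) = H(0.94) = 0.3274 bits
H(B) = H(0.21) = 0.7415 bits

Distribution B (p=0.21) is closer to uniform (p=0.5), so it has higher entropy.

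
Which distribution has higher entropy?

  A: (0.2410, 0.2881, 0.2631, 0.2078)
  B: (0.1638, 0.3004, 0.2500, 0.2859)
A

Both distributions are close to uniform, making this a harder comparison.

H(A) = 1.9898 bits
H(B) = 1.9651 bits

The distribution closer to uniform has higher entropy.
Answer: A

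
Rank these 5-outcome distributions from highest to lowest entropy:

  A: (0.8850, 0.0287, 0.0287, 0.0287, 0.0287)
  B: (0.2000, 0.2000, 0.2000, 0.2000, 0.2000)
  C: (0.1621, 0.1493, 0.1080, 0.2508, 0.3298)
B > C > A

Key insight: Entropy is maximized by uniform distributions and minimized by concentrated distributions.

- Uniform distributions have maximum entropy log₂(5) = 2.3219 bits
- The more "peaked" or concentrated a distribution, the lower its entropy

Entropies:
  H(A) = 0.7448 bits
  H(B) = 2.3219 bits
  H(C) = 2.2101 bits

Ranking: B > C > A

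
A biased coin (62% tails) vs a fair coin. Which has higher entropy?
Fair coin

The fair coin is uniform (p=0.5), maximizing binary entropy at 1 bit. The biased coin has H(0.62) ≈ 0.958 bits — its outcome is more predictable, so its entropy is lower.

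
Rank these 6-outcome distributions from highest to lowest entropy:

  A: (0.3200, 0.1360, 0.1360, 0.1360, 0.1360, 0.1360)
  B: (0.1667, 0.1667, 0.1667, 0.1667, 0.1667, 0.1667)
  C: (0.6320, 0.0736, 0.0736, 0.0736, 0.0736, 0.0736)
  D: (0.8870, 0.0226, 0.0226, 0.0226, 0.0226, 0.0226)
B > A > C > D

Key insight: Entropy is maximized by uniform distributions and minimized by concentrated distributions.

Entropies:
  H(A) = 2.4833 bits
  H(B) = 2.5850 bits
  H(C) = 1.8036 bits
  H(D) = 0.7713 bits

Ranking: B > A > C > D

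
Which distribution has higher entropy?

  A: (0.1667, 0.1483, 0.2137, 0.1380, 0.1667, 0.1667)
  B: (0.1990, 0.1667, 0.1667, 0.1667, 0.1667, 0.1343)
B

Both distributions are close to uniform, making this a harder comparison.

H(A) = 2.5709 bits
H(B) = 2.5759 bits

The distribution closer to uniform has higher entropy.
Answer: B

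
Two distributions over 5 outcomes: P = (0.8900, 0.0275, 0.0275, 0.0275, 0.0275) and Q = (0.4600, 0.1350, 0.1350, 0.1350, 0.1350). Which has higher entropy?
Q

P is highly concentrated on one outcome (89%), making it nearly deterministic. Q spreads its mass more evenly (max 46%). The more spread-out distribution has higher entropy: H(P) ≈ 0.720 bits, H(Q) ≈ 2.075 bits.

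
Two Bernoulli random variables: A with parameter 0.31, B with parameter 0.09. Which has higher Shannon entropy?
A

For binary distributions, entropy is maximized at p=0.5 and decreases as p moves toward 0 or 1.

H(A) = H(0.31) = 0.8932 bits
H(B) = H(0.09) = 0.4365 bits

Distribution A (p=0.31) is closer to uniform (p=0.5), so it has higher entropy.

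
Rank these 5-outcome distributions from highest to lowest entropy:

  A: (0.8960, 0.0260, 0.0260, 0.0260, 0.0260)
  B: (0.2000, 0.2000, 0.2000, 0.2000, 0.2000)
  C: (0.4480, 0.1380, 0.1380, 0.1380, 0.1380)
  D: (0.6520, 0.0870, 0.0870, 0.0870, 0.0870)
B > C > D > A

Key insight: Entropy is maximized by uniform distributions and minimized by concentrated distributions.

Entropies:
  H(A) = 0.6895 bits
  H(B) = 2.3219 bits
  H(C) = 2.0962 bits
  H(D) = 1.6283 bits

Ranking: B > C > D > A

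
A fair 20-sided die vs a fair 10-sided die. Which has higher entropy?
20-sided die

Both are uniform distributions; for uniform over n outcomes, H = log₂(n). H(20-sided) = log₂(20) = 4.322 bits and H(10-sided) = log₂(10) = 3.322 bits. More outcomes in a uniform distribution means higher entropy.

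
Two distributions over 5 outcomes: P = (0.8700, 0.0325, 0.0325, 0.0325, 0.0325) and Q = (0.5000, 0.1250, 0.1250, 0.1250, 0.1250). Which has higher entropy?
Q

P is highly concentrated on one outcome (87%), making it nearly deterministic. Q spreads its mass more evenly (max 50%). The more spread-out distribution has higher entropy: H(P) ≈ 0.817 bits, H(Q) ≈ 2.000 bits.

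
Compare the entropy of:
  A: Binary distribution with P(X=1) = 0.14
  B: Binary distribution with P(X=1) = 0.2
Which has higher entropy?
B

For binary distributions, entropy is maximized at p=0.5 and decreases as p moves toward 0 or 1.

H(A) = H(0.14) = 0.5842 bits
H(B) = H(0.2) = 0.7219 bits

Distribution B (p=0.2) is closer to uniform (p=0.5), so it has higher entropy.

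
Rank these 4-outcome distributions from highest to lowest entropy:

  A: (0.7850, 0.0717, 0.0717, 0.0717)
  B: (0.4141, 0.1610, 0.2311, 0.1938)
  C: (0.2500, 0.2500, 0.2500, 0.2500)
C > B > A

Key insight: Entropy is maximized by uniform distributions and minimized by concentrated distributions.

- Uniform distributions have maximum entropy log₂(4) = 2.0000 bits
- The more "peaked" or concentrated a distribution, the lower its entropy

Entropies:
  H(A) = 1.0917 bits
  H(B) = 1.8981 bits
  H(C) = 2.0000 bits

Ranking: C > B > A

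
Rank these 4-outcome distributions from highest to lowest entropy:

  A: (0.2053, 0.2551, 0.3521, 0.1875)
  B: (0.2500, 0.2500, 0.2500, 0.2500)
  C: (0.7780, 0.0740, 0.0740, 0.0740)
B > A > C

Key insight: Entropy is maximized by uniform distributions and minimized by concentrated distributions.

- Uniform distributions have maximum entropy log₂(4) = 2.0000 bits
- The more "peaked" or concentrated a distribution, the lower its entropy

Entropies:
  H(A) = 1.9548 bits
  H(B) = 2.0000 bits
  H(C) = 1.1157 bits

Ranking: B > A > C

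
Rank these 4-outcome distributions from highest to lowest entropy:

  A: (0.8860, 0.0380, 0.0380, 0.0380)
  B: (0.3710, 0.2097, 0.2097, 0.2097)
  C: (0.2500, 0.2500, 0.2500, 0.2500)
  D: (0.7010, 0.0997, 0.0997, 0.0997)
C > B > D > A

Key insight: Entropy is maximized by uniform distributions and minimized by concentrated distributions.

Entropies:
  H(A) = 0.6926 bits
  H(B) = 1.9484 bits
  H(C) = 2.0000 bits
  H(D) = 1.3540 bits

Ranking: C > B > D > A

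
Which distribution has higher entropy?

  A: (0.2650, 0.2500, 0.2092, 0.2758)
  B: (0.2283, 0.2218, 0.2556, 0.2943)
A

Both distributions are close to uniform, making this a harder comparison.

H(A) = 1.9924 bits
H(B) = 1.9908 bits

The distribution closer to uniform has higher entropy.
Answer: A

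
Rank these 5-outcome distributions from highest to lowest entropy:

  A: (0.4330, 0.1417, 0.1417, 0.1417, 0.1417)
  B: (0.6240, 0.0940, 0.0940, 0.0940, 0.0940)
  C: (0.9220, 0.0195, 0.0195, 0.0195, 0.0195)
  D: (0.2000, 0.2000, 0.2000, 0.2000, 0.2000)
D > A > B > C

Key insight: Entropy is maximized by uniform distributions and minimized by concentrated distributions.

Entropies:
  H(A) = 2.1210 bits
  H(B) = 1.7072 bits
  H(C) = 0.5511 bits
  H(D) = 2.3219 bits

Ranking: D > A > B > C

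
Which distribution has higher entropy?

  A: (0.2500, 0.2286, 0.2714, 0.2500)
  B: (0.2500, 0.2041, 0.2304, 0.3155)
A

Both distributions are close to uniform, making this a harder comparison.

H(A) = 1.9973 bits
H(B) = 1.9809 bits

The distribution closer to uniform has higher entropy.
Answer: A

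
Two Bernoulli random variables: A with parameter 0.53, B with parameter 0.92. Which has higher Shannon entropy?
A

For binary distributions, entropy is maximized at p=0.5 and decreases as p moves toward 0 or 1.

H(A) = H(0.53) = 0.9974 bits
H(B) = H(0.92) = 0.4022 bits

Distribution A (p=0.53) is closer to uniform (p=0.5), so it has higher entropy.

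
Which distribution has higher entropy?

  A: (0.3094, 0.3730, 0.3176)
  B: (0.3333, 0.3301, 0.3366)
B

Both distributions are close to uniform, making this a harder comparison.

H(A) = 1.5799 bits
H(B) = 1.5849 bits

The distribution closer to uniform has higher entropy.
Answer: B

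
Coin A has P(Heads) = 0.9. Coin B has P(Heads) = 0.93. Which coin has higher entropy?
A

For binary distributions, entropy is maximized at p=0.5 and decreases as p moves toward 0 or 1.

H(A) = H(0.9) = 0.4690 bits
H(B) = H(0.93) = 0.3659 bits

Distribution A (p=0.9) is closer to uniform (p=0.5), so it has higher entropy.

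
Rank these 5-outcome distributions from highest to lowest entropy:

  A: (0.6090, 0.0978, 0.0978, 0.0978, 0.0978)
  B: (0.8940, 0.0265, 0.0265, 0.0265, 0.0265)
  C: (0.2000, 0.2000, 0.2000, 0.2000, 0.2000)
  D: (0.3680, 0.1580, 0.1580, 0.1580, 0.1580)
C > D > A > B

Key insight: Entropy is maximized by uniform distributions and minimized by concentrated distributions.

Entropies:
  H(A) = 1.7474 bits
  H(B) = 0.6997 bits
  H(C) = 2.3219 bits
  H(D) = 2.2131 bits

Ranking: C > D > A > B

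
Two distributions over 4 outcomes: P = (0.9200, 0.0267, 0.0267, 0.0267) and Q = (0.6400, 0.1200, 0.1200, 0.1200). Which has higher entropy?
Q

P is highly concentrated on one outcome (92%), making it nearly deterministic. Q spreads its mass more evenly (max 64%). The more spread-out distribution has higher entropy: H(P) ≈ 0.529 bits, H(Q) ≈ 1.513 bits.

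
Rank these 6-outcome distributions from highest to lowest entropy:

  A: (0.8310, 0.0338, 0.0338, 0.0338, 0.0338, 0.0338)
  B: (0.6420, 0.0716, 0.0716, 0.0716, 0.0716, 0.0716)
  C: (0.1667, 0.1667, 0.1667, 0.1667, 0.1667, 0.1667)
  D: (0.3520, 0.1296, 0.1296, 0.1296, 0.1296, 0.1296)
C > D > B > A

Key insight: Entropy is maximized by uniform distributions and minimized by concentrated distributions.

Entropies:
  H(A) = 1.0478 bits
  H(B) = 1.7723 bits
  H(C) = 2.5850 bits
  H(D) = 2.4405 bits

Ranking: C > D > B > A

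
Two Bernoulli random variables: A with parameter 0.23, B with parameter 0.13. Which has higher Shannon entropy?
A

For binary distributions, entropy is maximized at p=0.5 and decreases as p moves toward 0 or 1.

H(A) = H(0.23) = 0.7780 bits
H(B) = H(0.13) = 0.5574 bits

Distribution A (p=0.23) is closer to uniform (p=0.5), so it has higher entropy.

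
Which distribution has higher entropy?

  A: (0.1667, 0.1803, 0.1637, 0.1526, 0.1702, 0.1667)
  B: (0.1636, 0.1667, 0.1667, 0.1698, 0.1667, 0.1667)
B

Both distributions are close to uniform, making this a harder comparison.

H(A) = 2.5832 bits
H(B) = 2.5849 bits

The distribution closer to uniform has higher entropy.
Answer: B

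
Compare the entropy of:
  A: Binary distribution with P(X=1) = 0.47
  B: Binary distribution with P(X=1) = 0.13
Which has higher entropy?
A

For binary distributions, entropy is maximized at p=0.5 and decreases as p moves toward 0 or 1.

H(A) = H(0.47) = 0.9974 bits
H(B) = H(0.13) = 0.5574 bits

Distribution A (p=0.47) is closer to uniform (p=0.5), so it has higher entropy.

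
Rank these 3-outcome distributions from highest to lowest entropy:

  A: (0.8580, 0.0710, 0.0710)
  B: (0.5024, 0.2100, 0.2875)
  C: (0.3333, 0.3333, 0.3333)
C > B > A

Key insight: Entropy is maximized by uniform distributions and minimized by concentrated distributions.

- Uniform distributions have maximum entropy log₂(3) = 1.5850 bits
- The more "peaked" or concentrated a distribution, the lower its entropy

Entropies:
  H(A) = 0.7315 bits
  H(B) = 1.4888 bits
  H(C) = 1.5850 bits

Ranking: C > B > A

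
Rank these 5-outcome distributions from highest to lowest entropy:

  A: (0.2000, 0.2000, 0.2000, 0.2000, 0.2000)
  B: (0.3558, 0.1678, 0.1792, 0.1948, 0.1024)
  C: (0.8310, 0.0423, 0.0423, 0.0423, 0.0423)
A > B > C

Key insight: Entropy is maximized by uniform distributions and minimized by concentrated distributions.

- Uniform distributions have maximum entropy log₂(5) = 2.3219 bits
- The more "peaked" or concentrated a distribution, the lower its entropy

Entropies:
  H(A) = 2.3219 bits
  H(B) = 2.2034 bits
  H(C) = 0.9934 bits

Ranking: A > B > C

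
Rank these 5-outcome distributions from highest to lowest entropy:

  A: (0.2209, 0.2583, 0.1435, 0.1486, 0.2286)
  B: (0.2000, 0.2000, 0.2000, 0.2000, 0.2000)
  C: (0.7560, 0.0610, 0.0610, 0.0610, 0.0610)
B > A > C

Key insight: Entropy is maximized by uniform distributions and minimized by concentrated distributions.

- Uniform distributions have maximum entropy log₂(5) = 2.3219 bits
- The more "peaked" or concentrated a distribution, the lower its entropy

Entropies:
  H(A) = 2.2831 bits
  H(B) = 2.3219 bits
  H(C) = 1.2896 bits

Ranking: B > A > C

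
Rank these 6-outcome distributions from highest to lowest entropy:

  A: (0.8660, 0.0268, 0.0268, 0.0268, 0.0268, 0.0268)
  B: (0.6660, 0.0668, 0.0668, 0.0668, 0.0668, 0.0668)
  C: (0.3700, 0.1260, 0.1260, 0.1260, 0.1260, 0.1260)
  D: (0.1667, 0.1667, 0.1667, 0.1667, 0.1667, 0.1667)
D > C > B > A

Key insight: Entropy is maximized by uniform distributions and minimized by concentrated distributions.

Entropies:
  H(A) = 0.8794 bits
  H(B) = 1.6945 bits
  H(C) = 2.4135 bits
  H(D) = 2.5850 bits

Ranking: D > C > B > A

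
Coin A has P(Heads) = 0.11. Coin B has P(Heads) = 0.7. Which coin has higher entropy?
B

For binary distributions, entropy is maximized at p=0.5 and decreases as p moves toward 0 or 1.

H(A) = H(0.11) = 0.4999 bits
H(B) = H(0.7) = 0.8813 bits

Distribution B (p=0.7) is closer to uniform (p=0.5), so it has higher entropy.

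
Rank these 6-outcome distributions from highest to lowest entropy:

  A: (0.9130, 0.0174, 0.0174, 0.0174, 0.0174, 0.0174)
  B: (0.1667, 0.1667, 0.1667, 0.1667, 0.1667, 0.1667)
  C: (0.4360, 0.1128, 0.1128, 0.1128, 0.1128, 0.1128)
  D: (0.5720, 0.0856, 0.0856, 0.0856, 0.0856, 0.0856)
B > C > D > A

Key insight: Entropy is maximized by uniform distributions and minimized by concentrated distributions.

Entropies:
  H(A) = 0.6284 bits
  H(B) = 2.5850 bits
  H(C) = 2.2977 bits
  H(D) = 1.9788 bits

Ranking: B > C > D > A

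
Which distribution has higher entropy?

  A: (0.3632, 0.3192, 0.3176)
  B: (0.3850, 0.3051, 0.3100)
A

Both distributions are close to uniform, making this a harder comparison.

H(A) = 1.5821 bits
H(B) = 1.5765 bits

The distribution closer to uniform has higher entropy.
Answer: A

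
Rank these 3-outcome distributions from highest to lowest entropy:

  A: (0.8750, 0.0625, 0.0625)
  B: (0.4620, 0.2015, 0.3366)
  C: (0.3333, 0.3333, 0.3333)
C > B > A

Key insight: Entropy is maximized by uniform distributions and minimized by concentrated distributions.

- Uniform distributions have maximum entropy log₂(3) = 1.5850 bits
- The more "peaked" or concentrated a distribution, the lower its entropy

Entropies:
  H(A) = 0.6686 bits
  H(B) = 1.5091 bits
  H(C) = 1.5850 bits

Ranking: C > B > A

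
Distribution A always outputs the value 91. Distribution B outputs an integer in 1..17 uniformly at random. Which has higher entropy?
B

A is deterministic, so H(A) = 0. B is uniform over 17 outcomes, so H(B) = log₂(17) = 4.087 bits. Any distribution with genuine randomness has higher entropy than a deterministic one.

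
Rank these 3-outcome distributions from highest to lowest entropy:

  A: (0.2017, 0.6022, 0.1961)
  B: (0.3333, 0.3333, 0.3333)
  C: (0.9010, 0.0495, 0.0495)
B > A > C

Key insight: Entropy is maximized by uniform distributions and minimized by concentrated distributions.

- Uniform distributions have maximum entropy log₂(3) = 1.5850 bits
- The more "peaked" or concentrated a distribution, the lower its entropy

Entropies:
  H(A) = 1.3674 bits
  H(B) = 1.5850 bits
  H(C) = 0.5648 bits

Ranking: B > A > C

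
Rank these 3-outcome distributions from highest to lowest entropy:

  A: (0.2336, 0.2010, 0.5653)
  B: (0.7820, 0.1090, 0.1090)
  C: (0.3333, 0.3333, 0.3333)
C > A > B

Key insight: Entropy is maximized by uniform distributions and minimized by concentrated distributions.

- Uniform distributions have maximum entropy log₂(3) = 1.5850 bits
- The more "peaked" or concentrated a distribution, the lower its entropy

Entropies:
  H(A) = 1.4206 bits
  H(B) = 0.9745 bits
  H(C) = 1.5850 bits

Ranking: C > A > B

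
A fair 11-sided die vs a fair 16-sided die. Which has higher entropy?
16-sided die

Both are uniform distributions; for uniform over n outcomes, H = log₂(n). H(11-sided) = log₂(11) = 3.459 bits and H(16-sided) = log₂(16) = 4.000 bits. More outcomes in a uniform distribution means higher entropy.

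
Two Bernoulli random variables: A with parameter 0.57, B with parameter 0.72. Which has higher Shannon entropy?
A

For binary distributions, entropy is maximized at p=0.5 and decreases as p moves toward 0 or 1.

H(A) = H(0.57) = 0.9858 bits
H(B) = H(0.72) = 0.8555 bits

Distribution A (p=0.57) is closer to uniform (p=0.5), so it has higher entropy.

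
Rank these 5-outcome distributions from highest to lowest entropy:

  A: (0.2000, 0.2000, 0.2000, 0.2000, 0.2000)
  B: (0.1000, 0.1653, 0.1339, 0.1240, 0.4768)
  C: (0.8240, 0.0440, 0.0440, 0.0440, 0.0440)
A > B > C

Key insight: Entropy is maximized by uniform distributions and minimized by concentrated distributions.

- Uniform distributions have maximum entropy log₂(5) = 2.3219 bits
- The more "peaked" or concentrated a distribution, the lower its entropy

Entropies:
  H(A) = 2.3219 bits
  H(B) = 2.0327 bits
  H(C) = 1.0232 bits

Ranking: A > B > C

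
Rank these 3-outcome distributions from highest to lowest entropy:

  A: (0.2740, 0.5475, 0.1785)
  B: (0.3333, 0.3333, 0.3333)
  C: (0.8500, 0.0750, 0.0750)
B > A > C

Key insight: Entropy is maximized by uniform distributions and minimized by concentrated distributions.

- Uniform distributions have maximum entropy log₂(3) = 1.5850 bits
- The more "peaked" or concentrated a distribution, the lower its entropy

Entropies:
  H(A) = 1.4313 bits
  H(B) = 1.5850 bits
  H(C) = 0.7598 bits

Ranking: B > A > C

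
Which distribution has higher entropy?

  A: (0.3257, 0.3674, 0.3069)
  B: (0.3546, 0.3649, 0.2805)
A

Both distributions are close to uniform, making this a harder comparison.

H(A) = 1.5809 bits
H(B) = 1.5755 bits

The distribution closer to uniform has higher entropy.
Answer: A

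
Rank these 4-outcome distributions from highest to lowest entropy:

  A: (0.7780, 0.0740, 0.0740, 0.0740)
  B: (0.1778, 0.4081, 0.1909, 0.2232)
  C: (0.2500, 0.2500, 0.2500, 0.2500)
C > B > A

Key insight: Entropy is maximized by uniform distributions and minimized by concentrated distributions.

- Uniform distributions have maximum entropy log₂(4) = 2.0000 bits
- The more "peaked" or concentrated a distribution, the lower its entropy

Entropies:
  H(A) = 1.1157 bits
  H(B) = 1.9096 bits
  H(C) = 2.0000 bits

Ranking: C > B > A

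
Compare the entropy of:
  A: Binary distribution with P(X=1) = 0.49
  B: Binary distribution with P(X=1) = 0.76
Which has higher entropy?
A

For binary distributions, entropy is maximized at p=0.5 and decreases as p moves toward 0 or 1.

H(A) = H(0.49) = 0.9997 bits
H(B) = H(0.76) = 0.7950 bits

Distribution A (p=0.49) is closer to uniform (p=0.5), so it has higher entropy.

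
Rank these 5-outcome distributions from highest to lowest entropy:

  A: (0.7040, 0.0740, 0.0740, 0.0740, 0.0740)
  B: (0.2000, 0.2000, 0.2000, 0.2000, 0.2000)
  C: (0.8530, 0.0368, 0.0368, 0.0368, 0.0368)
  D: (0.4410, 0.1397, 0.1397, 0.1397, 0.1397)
B > D > A > C

Key insight: Entropy is maximized by uniform distributions and minimized by concentrated distributions.

Entropies:
  H(A) = 1.4683 bits
  H(B) = 2.3219 bits
  H(C) = 0.8963 bits
  H(D) = 2.1079 bits

Ranking: B > D > A > C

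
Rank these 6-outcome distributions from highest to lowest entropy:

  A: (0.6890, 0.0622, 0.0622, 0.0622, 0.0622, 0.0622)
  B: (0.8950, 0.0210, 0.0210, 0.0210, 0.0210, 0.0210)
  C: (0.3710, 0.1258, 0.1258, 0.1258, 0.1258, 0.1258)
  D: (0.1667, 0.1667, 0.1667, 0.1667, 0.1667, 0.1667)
D > C > A > B

Key insight: Entropy is maximized by uniform distributions and minimized by concentrated distributions.

Entropies:
  H(A) = 1.6164 bits
  H(B) = 0.7285 bits
  H(C) = 2.4119 bits
  H(D) = 2.5850 bits

Ranking: D > C > A > B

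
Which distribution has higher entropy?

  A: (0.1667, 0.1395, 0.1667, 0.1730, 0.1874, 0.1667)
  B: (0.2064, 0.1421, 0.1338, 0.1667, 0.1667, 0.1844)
A

Both distributions are close to uniform, making this a harder comparison.

H(A) = 2.5796 bits
H(B) = 2.5695 bits

The distribution closer to uniform has higher entropy.
Answer: A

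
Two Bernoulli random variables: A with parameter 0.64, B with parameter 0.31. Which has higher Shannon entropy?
A

For binary distributions, entropy is maximized at p=0.5 and decreases as p moves toward 0 or 1.

H(A) = H(0.64) = 0.9427 bits
H(B) = H(0.31) = 0.8932 bits

Distribution A (p=0.64) is closer to uniform (p=0.5), so it has higher entropy.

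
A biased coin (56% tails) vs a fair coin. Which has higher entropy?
Fair coin

The fair coin is uniform (p=0.5), maximizing binary entropy at 1 bit. The biased coin has H(0.56) ≈ 0.990 bits — its outcome is more predictable, so its entropy is lower.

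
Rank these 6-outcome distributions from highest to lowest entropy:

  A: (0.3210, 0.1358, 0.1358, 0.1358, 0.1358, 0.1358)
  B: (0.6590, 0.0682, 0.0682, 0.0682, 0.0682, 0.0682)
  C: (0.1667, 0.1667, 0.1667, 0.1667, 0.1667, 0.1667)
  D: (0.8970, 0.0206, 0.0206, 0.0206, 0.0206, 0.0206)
C > A > B > D

Key insight: Entropy is maximized by uniform distributions and minimized by concentrated distributions.

Entropies:
  H(A) = 2.4821 bits
  H(B) = 1.7175 bits
  H(C) = 2.5850 bits
  H(D) = 0.7176 bits

Ranking: C > A > B > D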